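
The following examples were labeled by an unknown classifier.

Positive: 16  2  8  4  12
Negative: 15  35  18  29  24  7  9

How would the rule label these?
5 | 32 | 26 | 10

Negative, Negative, Negative, Positive

'Positive' ⟺ even AND at most 16.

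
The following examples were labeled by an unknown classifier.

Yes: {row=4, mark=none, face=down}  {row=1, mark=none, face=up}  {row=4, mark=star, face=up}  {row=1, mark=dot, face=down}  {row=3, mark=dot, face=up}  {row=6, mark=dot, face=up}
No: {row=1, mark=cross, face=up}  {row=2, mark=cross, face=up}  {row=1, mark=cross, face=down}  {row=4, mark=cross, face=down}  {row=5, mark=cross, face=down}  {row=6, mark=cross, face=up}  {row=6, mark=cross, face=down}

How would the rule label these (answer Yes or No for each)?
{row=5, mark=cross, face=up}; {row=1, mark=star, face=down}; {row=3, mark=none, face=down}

No, Yes, Yes

The simplest hypothesis consistent with all the labels is: mark is not cross.
{row=5, mark=cross, face=up} — mark is cross, hence No.
{row=1, mark=star, face=down} — mark is star, hence Yes.
{row=3, mark=none, face=down} — mark is none, hence Yes.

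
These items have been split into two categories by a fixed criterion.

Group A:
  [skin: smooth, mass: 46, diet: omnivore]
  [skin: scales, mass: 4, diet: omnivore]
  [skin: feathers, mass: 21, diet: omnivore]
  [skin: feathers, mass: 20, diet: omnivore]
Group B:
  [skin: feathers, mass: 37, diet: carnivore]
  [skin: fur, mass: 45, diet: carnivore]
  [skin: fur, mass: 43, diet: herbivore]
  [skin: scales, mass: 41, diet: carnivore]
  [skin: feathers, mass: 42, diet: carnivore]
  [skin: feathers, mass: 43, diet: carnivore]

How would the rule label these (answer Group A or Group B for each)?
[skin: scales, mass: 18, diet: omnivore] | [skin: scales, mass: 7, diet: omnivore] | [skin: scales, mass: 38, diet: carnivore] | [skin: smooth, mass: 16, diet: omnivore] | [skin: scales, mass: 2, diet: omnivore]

Comparing the two groups points to one rule — diet is omnivore.
[skin: scales, mass: 18, diet: omnivore] → diet is omnivore → Group A.
[skin: scales, mass: 7, diet: omnivore] → diet is omnivore → Group A.
[skin: scales, mass: 38, diet: carnivore] → diet is carnivore → Group B.
[skin: smooth, mass: 16, diet: omnivore] → diet is omnivore → Group A.
[skin: scales, mass: 2, diet: omnivore] → diet is omnivore → Group A.

Group A, Group A, Group B, Group A, Group A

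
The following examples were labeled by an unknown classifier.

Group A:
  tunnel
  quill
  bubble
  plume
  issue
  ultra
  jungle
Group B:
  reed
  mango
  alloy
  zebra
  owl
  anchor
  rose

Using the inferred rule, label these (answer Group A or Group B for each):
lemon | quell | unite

Group B, Group A, Group A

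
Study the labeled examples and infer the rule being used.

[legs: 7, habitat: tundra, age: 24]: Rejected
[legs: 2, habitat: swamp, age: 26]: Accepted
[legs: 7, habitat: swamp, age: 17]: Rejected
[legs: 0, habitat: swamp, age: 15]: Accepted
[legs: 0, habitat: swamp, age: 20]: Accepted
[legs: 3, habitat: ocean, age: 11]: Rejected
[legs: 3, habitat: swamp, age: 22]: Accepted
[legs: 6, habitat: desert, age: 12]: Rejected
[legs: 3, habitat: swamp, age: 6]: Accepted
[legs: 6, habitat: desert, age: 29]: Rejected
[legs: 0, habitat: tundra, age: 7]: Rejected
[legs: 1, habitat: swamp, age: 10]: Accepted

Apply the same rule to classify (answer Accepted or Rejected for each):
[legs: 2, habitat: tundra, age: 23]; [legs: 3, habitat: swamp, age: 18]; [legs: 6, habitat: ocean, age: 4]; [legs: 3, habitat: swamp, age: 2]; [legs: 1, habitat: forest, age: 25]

'Accepted' ⟺ habitat is swamp AND legs ≤ 3.

Rejected, Accepted, Rejected, Accepted, Rejected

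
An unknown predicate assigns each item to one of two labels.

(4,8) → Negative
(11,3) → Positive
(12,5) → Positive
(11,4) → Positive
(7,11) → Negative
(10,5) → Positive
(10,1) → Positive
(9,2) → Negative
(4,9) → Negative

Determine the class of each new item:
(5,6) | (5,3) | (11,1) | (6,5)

The pattern is that an item is 'Positive' exactly when: first ≥ 10.

Negative, Negative, Positive, Negative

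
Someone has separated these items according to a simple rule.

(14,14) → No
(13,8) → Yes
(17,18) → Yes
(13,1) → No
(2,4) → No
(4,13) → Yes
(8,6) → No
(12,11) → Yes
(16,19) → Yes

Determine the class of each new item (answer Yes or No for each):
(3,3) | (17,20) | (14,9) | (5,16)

No, Yes, Yes, Yes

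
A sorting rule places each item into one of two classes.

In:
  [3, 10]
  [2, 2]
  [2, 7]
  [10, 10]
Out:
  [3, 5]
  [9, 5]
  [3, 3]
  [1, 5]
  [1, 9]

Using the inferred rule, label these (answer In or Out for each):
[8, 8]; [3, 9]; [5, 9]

Checking candidate rules against both groups, what survives is: product is even.
In: [8, 8], since 8·8 = 64.
Out: [3, 9], since 3·9 = 27.
Out: [5, 9], since 5·9 = 45.

In, Out, Out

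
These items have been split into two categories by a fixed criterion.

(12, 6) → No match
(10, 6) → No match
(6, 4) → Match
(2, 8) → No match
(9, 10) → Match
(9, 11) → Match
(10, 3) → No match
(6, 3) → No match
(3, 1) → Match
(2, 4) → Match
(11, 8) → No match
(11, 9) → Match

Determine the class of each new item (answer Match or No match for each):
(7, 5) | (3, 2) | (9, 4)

Match, Match, No match

Rule: |first − second| ≤ 2. This holds for each 'Match' example and fails for each 'No match' one.
(7, 5) → |7−5| = 2 → Match.
(3, 2) → |3−2| = 1 → Match.
(9, 4) → |9−4| = 5 → No match.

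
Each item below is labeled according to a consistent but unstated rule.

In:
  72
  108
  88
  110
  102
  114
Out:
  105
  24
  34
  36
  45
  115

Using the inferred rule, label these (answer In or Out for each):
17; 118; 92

Out, In, In

A rule that fits every label: even AND at least 45 — true of each 'In' example, false of each 'Out' one.
17: Out (17 is odd, 17 < 45). 118: In (118 is even, 118 ≥ 45). 92: In (92 is even, 92 ≥ 45).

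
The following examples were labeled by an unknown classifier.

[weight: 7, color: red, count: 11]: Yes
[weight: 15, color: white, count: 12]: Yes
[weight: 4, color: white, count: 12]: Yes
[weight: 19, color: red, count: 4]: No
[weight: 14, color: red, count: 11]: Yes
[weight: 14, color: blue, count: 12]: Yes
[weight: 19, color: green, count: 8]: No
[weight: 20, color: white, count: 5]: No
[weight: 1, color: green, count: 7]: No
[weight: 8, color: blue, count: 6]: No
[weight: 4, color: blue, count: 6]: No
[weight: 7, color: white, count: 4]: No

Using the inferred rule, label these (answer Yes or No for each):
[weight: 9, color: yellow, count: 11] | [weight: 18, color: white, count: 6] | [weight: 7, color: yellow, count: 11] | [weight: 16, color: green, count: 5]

Yes, No, Yes, No

The rule appears to be: count ≥ 11.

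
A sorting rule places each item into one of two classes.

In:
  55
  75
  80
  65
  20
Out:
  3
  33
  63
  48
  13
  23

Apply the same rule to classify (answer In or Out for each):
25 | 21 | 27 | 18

In, Out, Out, Out

All 'In' examples share one property — multiple of 5 — and every 'Out' example lacks it.
25 — 25 = 5·5, hence In. 21 — 21 = 5·4 + 1, hence Out. 27 — 27 = 5·5 + 2, hence Out. 18 — 18 = 5·3 + 3, hence Out.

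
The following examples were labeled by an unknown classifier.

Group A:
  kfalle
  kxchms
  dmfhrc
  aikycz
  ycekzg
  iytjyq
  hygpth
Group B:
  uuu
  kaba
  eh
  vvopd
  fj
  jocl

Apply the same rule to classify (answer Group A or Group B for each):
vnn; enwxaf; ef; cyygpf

Every 'Group A' example satisfies: length 6. None of the 'Group B' examples do.
vnn → length 3 → Group B. enwxaf → length 6 → Group A. ef → length 2 → Group B. cyygpf → length 6 → Group A.

Group B, Group A, Group B, Group A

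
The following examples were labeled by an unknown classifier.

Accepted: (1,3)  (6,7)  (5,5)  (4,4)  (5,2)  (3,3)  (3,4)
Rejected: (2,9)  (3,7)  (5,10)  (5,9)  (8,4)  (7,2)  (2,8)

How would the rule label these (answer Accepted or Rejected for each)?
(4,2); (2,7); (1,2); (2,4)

Accepted, Rejected, Accepted, Accepted

Every 'Accepted' example satisfies: |first − second| ≤ 3. None of the 'Rejected' examples do.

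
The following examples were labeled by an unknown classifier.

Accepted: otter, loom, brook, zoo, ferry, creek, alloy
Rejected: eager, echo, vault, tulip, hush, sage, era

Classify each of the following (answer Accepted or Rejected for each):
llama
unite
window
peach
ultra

Accepted, Rejected, Rejected, Rejected, Rejected

One predicate separates the groups cleanly: has a double letter.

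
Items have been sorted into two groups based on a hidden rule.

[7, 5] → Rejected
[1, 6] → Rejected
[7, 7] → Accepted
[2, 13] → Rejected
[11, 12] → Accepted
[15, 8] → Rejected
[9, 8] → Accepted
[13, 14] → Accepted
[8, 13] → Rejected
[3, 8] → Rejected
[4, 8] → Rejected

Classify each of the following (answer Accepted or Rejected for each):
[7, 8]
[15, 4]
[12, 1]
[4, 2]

Accepted, Rejected, Rejected, Rejected

The simplest hypothesis consistent with all the labels is: |first − second| ≤ 1.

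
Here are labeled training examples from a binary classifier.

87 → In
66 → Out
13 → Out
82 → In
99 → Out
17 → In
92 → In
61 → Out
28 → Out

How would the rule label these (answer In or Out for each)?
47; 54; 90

In, Out, Out

One predicate separates the groups cleanly: ≡ 2 (mod 5).
47 → 47 mod 5 = 2 → In. 54 → 54 mod 5 = 4 → Out. 90 → 90 mod 5 = 0 → Out.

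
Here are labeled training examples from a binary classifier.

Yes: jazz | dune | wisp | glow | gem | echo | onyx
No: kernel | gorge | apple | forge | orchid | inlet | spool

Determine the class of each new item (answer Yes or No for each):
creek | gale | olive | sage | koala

No, Yes, No, Yes, No

The classifier is using: length ≤ 4.
creek → length 5 → No. gale → length 4 → Yes. olive → length 5 → No. sage → length 4 → Yes. koala → length 5 → No.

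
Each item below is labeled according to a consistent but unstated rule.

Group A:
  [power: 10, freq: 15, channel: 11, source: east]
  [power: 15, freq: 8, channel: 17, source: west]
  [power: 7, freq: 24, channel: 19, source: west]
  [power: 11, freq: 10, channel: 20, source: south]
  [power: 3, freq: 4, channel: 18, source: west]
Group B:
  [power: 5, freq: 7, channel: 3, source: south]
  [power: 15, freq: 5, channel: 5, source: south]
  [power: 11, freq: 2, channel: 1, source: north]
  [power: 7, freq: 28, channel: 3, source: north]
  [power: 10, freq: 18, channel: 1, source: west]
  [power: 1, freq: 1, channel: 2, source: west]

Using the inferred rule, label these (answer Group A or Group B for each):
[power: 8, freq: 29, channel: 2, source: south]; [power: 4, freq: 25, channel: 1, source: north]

Group B, Group B

The common property of the 'Group A' items is: channel ≥ 11. No 'Group B' item has it.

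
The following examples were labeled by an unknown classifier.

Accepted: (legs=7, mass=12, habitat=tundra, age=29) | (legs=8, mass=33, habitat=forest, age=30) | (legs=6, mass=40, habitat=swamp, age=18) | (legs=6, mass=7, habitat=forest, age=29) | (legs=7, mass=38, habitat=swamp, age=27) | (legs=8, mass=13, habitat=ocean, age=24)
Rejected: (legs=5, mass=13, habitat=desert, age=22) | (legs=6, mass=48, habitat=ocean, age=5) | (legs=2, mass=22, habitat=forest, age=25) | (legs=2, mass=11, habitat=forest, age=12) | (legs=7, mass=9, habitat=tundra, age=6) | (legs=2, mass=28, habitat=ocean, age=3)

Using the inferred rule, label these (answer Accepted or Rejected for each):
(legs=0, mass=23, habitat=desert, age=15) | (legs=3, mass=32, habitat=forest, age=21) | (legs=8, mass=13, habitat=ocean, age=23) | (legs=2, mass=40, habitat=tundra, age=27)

Rejected, Rejected, Accepted, Rejected

The distinguishing property — legs ≥ 6 AND age ≥ 12 — holds for all the 'Accepted' cases and none of the 'Rejected' cases.
(legs=0, mass=23, habitat=desert, age=15) → legs = 0, age = 15 → Rejected.
(legs=3, mass=32, habitat=forest, age=21) → legs = 3, age = 21 → Rejected.
(legs=8, mass=13, habitat=ocean, age=23) → legs = 8, age = 23 → Accepted.
(legs=2, mass=40, habitat=tundra, age=27) → legs = 2, age = 27 → Rejected.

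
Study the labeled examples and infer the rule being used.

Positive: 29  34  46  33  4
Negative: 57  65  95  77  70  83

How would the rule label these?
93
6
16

The simplest hypothesis consistent with all the labels is: at most 46.
93: Negative (93 > 46). 6: Positive (6 ≤ 46). 16: Positive (16 ≤ 46).

Negative, Positive, Positive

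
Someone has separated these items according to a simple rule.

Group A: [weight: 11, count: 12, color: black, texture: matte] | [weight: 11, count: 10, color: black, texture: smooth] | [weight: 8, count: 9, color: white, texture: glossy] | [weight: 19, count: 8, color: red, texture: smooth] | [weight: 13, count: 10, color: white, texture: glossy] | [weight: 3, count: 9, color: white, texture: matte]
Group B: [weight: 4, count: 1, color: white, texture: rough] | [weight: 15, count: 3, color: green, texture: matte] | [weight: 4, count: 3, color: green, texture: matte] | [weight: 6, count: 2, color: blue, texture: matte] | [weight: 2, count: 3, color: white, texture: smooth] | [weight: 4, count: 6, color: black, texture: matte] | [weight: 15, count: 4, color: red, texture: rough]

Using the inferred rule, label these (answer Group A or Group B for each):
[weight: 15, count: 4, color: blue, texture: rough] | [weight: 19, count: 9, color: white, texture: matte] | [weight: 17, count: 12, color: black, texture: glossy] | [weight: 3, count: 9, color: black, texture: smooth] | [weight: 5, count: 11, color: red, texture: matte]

Group B, Group A, Group A, Group A, Group A

'Group A' ⟺ count ≥ 8.
[weight: 15, count: 4, color: blue, texture: rough]: Group B (count = 4). [weight: 19, count: 9, color: white, texture: matte]: Group A (count = 9). [weight: 17, count: 12, color: black, texture: glossy]: Group A (count = 12). [weight: 3, count: 9, color: black, texture: smooth]: Group A (count = 9). [weight: 5, count: 11, color: red, texture: matte]: Group A (count = 11).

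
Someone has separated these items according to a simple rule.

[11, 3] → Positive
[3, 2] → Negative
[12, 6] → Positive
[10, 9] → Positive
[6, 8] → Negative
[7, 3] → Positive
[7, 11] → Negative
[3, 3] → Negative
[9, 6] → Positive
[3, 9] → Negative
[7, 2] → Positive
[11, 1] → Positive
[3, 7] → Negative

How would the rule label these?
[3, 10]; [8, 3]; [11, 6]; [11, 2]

Negative, Positive, Positive, Positive

A rule that fits every label: first > second AND sum ≥ 6 — true of each 'Positive' example, false of each 'Negative' one.
[3, 10] — 3 < 10, 3+10 = 13, hence Negative.
[8, 3] — 8 > 3, 8+3 = 11, hence Positive.
[11, 6] — 11 > 6, 11+6 = 17, hence Positive.
[11, 2] — 11 > 2, 11+2 = 13, hence Positive.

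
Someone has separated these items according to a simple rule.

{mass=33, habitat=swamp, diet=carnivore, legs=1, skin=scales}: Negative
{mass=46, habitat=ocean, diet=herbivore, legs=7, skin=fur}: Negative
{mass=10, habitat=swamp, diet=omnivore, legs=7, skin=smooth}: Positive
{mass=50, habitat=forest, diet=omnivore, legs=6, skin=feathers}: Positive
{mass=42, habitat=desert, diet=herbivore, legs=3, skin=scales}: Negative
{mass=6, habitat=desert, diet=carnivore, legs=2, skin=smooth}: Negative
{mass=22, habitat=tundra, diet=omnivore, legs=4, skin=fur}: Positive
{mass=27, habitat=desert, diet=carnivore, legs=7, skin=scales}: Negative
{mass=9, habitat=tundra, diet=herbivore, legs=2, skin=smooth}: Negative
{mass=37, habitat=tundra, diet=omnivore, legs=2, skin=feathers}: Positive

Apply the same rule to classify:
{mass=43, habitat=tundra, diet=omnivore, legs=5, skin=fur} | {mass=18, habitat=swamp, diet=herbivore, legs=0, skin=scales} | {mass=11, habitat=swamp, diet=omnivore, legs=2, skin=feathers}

Positive, Negative, Positive

Checking candidate rules against both groups, what survives is: diet is omnivore.
{mass=43, habitat=tundra, diet=omnivore, legs=5, skin=fur} → diet is omnivore → Positive. {mass=18, habitat=swamp, diet=herbivore, legs=0, skin=scales} → diet is herbivore → Negative. {mass=11, habitat=swamp, diet=omnivore, legs=2, skin=feathers} → diet is omnivore → Positive.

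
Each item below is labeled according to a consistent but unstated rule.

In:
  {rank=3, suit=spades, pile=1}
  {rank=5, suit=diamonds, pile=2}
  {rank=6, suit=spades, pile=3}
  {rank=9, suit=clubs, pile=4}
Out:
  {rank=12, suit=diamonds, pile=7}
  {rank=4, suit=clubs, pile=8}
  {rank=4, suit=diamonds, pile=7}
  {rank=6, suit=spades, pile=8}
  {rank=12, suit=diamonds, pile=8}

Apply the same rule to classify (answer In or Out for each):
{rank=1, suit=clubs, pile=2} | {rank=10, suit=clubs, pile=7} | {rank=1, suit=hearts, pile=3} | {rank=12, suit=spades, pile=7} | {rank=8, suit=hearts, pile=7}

'In' ⟺ pile ≤ 4.

In, Out, In, Out, Out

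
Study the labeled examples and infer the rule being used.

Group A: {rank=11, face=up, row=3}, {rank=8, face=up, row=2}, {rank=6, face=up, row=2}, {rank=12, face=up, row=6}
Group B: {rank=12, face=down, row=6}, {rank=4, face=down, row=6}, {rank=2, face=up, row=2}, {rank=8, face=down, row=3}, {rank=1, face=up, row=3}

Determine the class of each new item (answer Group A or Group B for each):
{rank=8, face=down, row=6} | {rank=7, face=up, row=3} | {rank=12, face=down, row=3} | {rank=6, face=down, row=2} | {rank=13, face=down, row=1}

The common property of the 'Group A' items is: face is up AND rank ≥ 4. No 'Group B' item has it.
{rank=8, face=down, row=6} → face is down, rank = 8 → Group B. {rank=7, face=up, row=3} → face is up, rank = 7 → Group A. {rank=12, face=down, row=3} → face is down, rank = 12 → Group B. {rank=6, face=down, row=2} → face is down, rank = 6 → Group B. {rank=13, face=down, row=1} → face is down, rank = 13 → Group B.

Group B, Group A, Group B, Group B, Group B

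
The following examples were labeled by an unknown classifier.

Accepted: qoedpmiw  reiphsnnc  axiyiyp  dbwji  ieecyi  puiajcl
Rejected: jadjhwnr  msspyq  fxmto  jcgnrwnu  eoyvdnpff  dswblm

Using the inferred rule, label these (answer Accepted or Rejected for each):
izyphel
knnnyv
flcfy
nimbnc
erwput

The common property of the 'Accepted' items is: contains 'i'. No 'Rejected' item has it.
izyphel: has 'i' — qualifies, so Accepted. knnnyv: no 'i' — doesn't qualify, so Rejected. flcfy: no 'i' — doesn't qualify, so Rejected. nimbnc: has 'i' — qualifies, so Accepted. erwput: no 'i' — doesn't qualify, so Rejected.

Accepted, Rejected, Rejected, Accepted, Rejected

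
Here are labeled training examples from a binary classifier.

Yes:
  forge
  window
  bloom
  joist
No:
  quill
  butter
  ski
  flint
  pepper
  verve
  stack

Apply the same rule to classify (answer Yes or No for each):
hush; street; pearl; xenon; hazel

The classifier is using: contains 'o'.
hush: no 'o' — fails the rule, so No.
street: no 'o' — fails the rule, so No.
pearl: no 'o' — fails the rule, so No.
xenon: has 'o' — checks out, so Yes.
hazel: no 'o' — fails the rule, so No.

No, No, No, Yes, No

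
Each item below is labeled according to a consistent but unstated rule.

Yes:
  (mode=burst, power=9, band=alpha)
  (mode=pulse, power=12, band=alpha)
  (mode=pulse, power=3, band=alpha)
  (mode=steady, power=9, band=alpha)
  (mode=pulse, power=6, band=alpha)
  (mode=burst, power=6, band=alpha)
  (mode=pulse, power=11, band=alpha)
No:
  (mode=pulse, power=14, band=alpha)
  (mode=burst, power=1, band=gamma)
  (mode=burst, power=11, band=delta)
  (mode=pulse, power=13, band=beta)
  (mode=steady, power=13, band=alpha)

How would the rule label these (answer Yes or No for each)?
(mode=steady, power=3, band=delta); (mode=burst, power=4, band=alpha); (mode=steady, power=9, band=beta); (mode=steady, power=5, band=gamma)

Rule: band is alpha AND power ≤ 12. This holds for each 'Yes' example and fails for each 'No' one.
No: (mode=steady, power=3, band=delta), since band is delta, power = 3. Yes: (mode=burst, power=4, band=alpha), since band is alpha, power = 4. No: (mode=steady, power=9, band=beta), since band is beta, power = 9. No: (mode=steady, power=5, band=gamma), since band is gamma, power = 5.

No, Yes, No, No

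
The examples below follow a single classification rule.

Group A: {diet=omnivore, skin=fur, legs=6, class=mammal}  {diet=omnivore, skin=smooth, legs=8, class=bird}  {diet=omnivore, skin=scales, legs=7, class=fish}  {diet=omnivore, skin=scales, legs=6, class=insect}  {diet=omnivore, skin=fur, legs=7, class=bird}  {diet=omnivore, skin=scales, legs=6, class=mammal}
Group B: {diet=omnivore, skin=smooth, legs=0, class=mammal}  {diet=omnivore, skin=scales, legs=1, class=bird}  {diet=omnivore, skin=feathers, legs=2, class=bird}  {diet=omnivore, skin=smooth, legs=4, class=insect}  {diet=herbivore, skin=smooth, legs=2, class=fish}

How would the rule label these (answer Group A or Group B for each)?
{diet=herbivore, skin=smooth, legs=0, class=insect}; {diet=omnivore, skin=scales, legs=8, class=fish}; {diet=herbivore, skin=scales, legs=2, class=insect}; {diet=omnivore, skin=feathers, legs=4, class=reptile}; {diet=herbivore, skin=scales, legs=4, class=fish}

Group B, Group A, Group B, Group B, Group B

The simplest hypothesis consistent with all the labels is: legs ≥ 6.
{diet=herbivore, skin=smooth, legs=0, class=insect}: Group B (legs = 0). {diet=omnivore, skin=scales, legs=8, class=fish}: Group A (legs = 8). {diet=herbivore, skin=scales, legs=2, class=insect}: Group B (legs = 2). {diet=omnivore, skin=feathers, legs=4, class=reptile}: Group B (legs = 4). {diet=herbivore, skin=scales, legs=4, class=fish}: Group B (legs = 4).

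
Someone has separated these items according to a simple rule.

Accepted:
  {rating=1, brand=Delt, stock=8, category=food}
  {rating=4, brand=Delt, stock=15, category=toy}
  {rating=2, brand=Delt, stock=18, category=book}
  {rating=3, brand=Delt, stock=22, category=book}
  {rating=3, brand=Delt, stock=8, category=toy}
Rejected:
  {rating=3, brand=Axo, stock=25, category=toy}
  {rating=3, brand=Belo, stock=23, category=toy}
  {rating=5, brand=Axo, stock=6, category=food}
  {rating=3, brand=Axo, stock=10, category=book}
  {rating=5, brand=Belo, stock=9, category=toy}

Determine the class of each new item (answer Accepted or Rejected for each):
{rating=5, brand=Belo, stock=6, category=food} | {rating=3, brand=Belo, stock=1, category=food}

A rule that fits every label: brand is Delt — true of each 'Accepted' example, false of each 'Rejected' one.
Rejected: {rating=5, brand=Belo, stock=6, category=food}, since brand is Belo. Rejected: {rating=3, brand=Belo, stock=1, category=food}, since brand is Belo.

Rejected, Rejected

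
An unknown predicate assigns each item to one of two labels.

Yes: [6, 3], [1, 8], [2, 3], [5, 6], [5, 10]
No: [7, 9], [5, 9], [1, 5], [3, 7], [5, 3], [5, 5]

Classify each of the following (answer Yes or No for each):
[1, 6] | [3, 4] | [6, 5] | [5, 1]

Yes, Yes, Yes, No

The classifier is using: sum is odd.
Yes: [1, 6], since 1+6 = 7. Yes: [3, 4], since 3+4 = 7. Yes: [6, 5], since 6+5 = 11. No: [5, 1], since 5+1 = 6.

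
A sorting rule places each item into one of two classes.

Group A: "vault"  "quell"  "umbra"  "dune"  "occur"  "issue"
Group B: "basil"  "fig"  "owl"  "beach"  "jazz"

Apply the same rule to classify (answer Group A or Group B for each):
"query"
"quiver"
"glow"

Group A, Group A, Group B

The classifier is using: contains 'u'.
Group A: "query", since has 'u'. Group A: "quiver", since has 'u'. Group B: "glow", since no 'u'.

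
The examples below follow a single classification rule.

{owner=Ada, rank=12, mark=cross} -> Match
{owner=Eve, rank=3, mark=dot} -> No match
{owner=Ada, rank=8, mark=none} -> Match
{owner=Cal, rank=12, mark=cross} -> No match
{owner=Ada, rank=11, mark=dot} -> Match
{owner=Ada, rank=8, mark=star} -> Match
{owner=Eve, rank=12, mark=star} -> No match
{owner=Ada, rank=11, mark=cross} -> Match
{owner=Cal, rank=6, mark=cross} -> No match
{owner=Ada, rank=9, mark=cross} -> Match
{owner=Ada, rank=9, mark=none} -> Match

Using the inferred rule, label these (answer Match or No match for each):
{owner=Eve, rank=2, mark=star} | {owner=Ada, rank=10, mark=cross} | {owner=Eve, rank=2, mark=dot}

No match, Match, No match

The simplest hypothesis consistent with all the labels is: owner is Ada.
{owner=Eve, rank=2, mark=star} → owner is Eve → No match. {owner=Ada, rank=10, mark=cross} → owner is Ada → Match. {owner=Eve, rank=2, mark=dot} → owner is Eve → No match.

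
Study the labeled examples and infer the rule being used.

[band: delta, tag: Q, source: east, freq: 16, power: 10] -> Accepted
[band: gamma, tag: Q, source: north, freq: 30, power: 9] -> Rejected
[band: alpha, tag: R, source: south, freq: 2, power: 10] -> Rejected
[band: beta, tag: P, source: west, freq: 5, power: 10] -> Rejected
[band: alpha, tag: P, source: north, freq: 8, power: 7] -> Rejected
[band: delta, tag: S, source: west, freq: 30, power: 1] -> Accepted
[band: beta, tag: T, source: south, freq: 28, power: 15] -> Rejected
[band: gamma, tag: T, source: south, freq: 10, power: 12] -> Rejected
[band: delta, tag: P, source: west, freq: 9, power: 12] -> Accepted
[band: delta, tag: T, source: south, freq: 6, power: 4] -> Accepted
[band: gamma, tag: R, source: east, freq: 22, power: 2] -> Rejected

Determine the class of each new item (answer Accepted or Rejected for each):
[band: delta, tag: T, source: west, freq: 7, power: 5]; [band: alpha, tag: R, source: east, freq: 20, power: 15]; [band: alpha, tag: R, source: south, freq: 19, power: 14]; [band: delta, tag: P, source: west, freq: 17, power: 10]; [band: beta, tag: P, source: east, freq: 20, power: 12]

The rule appears to be: band is delta.
Accepted: [band: delta, tag: T, source: west, freq: 7, power: 5], since band is delta. Rejected: [band: alpha, tag: R, source: east, freq: 20, power: 15], since band is alpha. Rejected: [band: alpha, tag: R, source: south, freq: 19, power: 14], since band is alpha. Accepted: [band: delta, tag: P, source: west, freq: 17, power: 10], since band is delta. Rejected: [band: beta, tag: P, source: east, freq: 20, power: 12], since band is beta.

Accepted, Rejected, Rejected, Accepted, Rejected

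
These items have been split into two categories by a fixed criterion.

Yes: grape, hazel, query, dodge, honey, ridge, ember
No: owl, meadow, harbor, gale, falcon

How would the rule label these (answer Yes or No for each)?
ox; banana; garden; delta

No, No, No, Yes

Every 'Yes' example satisfies: length 5. None of the 'No' examples do.
ox: length 2 — doesn't qualify, so No. banana: length 6 — doesn't qualify, so No. garden: length 6 — doesn't qualify, so No. delta: length 5 — meets the rule, so Yes.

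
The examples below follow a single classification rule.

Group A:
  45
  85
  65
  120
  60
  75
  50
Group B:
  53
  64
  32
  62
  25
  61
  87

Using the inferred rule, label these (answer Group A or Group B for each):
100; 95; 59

Group A, Group A, Group B

'Group A' ⟺ multiple of 5 AND at least 32.
100: 100 = 5·20, 100 ≥ 32, fits → Group A. 95: 95 = 5·19, 95 ≥ 32, fits → Group A. 59: 59 = 5·11 + 4, 59 ≥ 32, doesn't match → Group B.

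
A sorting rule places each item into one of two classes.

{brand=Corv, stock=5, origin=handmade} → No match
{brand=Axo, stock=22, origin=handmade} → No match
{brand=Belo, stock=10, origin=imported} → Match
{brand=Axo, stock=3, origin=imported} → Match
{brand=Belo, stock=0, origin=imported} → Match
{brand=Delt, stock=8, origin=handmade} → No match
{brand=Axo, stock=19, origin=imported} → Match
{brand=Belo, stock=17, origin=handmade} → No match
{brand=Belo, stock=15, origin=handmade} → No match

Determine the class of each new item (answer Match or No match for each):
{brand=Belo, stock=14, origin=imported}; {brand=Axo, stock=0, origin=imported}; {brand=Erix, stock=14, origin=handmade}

A rule that fits every label: origin is imported — true of each 'Match' example, false of each 'No match' one.

Match, Match, No match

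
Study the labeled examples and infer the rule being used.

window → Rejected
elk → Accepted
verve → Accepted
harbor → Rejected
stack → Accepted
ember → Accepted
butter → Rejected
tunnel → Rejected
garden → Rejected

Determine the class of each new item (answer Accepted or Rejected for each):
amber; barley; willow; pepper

Accepted, Rejected, Rejected, Rejected

The classifier is using: odd length.
amber: length 5, fits → Accepted.
barley: length 6, fails the rule → Rejected.
willow: length 6, fails the rule → Rejected.
pepper: length 6, fails the rule → Rejected.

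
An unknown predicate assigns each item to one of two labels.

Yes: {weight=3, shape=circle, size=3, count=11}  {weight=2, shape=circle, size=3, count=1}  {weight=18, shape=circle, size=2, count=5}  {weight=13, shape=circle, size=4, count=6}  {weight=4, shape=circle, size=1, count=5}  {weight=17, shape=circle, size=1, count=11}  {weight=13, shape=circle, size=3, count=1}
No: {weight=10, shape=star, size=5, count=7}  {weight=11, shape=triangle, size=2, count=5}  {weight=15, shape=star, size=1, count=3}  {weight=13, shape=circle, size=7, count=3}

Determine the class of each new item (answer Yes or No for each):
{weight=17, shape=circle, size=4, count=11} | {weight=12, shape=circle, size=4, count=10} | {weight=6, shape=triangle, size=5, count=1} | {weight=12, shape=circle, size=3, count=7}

Yes, Yes, No, Yes

A rule that fits every label: shape is circle AND size ≤ 4 — true of each 'Yes' example, false of each 'No' one.
{weight=17, shape=circle, size=4, count=11}: shape is circle, size = 4, checks out → Yes.
{weight=12, shape=circle, size=4, count=10}: shape is circle, size = 4, checks out → Yes.
{weight=6, shape=triangle, size=5, count=1}: shape is triangle, size = 5, fails this test → No.
{weight=12, shape=circle, size=3, count=7}: shape is circle, size = 3, checks out → Yes.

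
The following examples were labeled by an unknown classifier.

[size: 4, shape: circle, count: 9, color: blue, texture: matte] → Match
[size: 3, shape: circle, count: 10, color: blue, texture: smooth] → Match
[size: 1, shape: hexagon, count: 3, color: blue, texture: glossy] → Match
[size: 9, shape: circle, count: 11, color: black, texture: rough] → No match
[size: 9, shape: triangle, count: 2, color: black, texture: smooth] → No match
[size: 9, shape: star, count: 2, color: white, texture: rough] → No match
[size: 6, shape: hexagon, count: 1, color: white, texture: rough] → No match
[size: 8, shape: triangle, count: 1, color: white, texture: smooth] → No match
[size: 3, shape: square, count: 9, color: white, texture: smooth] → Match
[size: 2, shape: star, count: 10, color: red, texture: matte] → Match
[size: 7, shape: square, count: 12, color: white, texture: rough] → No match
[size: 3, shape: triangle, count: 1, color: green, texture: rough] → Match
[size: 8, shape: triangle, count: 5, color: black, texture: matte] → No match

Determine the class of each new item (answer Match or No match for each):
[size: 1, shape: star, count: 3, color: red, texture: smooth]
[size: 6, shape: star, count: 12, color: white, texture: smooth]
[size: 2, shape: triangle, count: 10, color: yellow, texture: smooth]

Match, No match, Match

Every 'Match' example satisfies: size ≤ 4. None of the 'No match' examples do.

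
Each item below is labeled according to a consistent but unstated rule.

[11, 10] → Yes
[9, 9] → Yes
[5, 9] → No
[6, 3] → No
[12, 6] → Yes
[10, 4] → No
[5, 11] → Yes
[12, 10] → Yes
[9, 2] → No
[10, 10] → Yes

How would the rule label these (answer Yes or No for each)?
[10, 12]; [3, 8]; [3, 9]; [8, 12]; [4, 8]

Yes, No, No, Yes, No

The pattern is that an item is 'Yes' exactly when: sum ≥ 16.
[10, 12] → 10+12 = 22 → Yes.
[3, 8] → 3+8 = 11 → No.
[3, 9] → 3+9 = 12 → No.
[8, 12] → 8+12 = 20 → Yes.
[4, 8] → 4+8 = 12 → No.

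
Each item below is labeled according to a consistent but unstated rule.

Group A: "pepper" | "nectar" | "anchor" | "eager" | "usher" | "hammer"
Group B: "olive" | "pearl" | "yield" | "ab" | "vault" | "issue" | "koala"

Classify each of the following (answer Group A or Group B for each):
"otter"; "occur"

Group A, Group A

Checking candidate rules against both groups, what survives is: ends with 'r'.
"otter" — ends with 'r', hence Group A.
"occur" — ends with 'r', hence Group A.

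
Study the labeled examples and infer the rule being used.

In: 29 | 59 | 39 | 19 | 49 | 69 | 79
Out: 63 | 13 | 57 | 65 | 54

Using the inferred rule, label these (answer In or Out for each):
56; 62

Rule: ends in digit 9. This holds for each 'In' example and fails for each 'Out' one.
Out: 56, since last digit 6. Out: 62, since last digit 2.

Out, Out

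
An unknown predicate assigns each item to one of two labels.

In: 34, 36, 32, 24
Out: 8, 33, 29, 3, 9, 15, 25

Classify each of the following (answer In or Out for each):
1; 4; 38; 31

Out, Out, In, Out

The common property of the 'In' items is: even AND at least 9. No 'Out' item has it.
1 — 1 is odd, 1 < 9, hence Out.
4 — 4 is even, 4 < 9, hence Out.
38 — 38 is even, 38 ≥ 9, hence In.
31 — 31 is odd, 31 ≥ 9, hence Out.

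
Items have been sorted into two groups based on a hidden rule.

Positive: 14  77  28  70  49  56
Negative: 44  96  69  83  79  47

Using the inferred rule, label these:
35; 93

The classifier is using: multiple of 7.
35: 35 = 7·5 — satisfies this, so Positive.
93: 93 = 7·13 + 2 — does not pass, so Negative.

Positive, Negative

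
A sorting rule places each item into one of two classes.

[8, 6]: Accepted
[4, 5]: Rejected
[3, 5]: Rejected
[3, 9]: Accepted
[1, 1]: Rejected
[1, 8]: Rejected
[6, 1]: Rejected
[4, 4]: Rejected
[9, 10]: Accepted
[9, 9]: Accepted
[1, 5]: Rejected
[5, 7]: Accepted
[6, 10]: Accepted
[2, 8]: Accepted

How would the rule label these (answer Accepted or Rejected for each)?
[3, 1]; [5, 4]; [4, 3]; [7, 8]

The pattern is that an item is 'Accepted' exactly when: sum ≥ 10.
Rejected: [3, 1], since 3+1 = 4. Rejected: [5, 4], since 5+4 = 9. Rejected: [4, 3], since 4+3 = 7. Accepted: [7, 8], since 7+8 = 15.

Rejected, Rejected, Rejected, Accepted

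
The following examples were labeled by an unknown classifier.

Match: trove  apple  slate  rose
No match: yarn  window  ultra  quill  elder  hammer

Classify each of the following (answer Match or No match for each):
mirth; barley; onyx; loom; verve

The rule appears to be: ends with 'e'.
mirth: ends with 'h' — doesn't match, so No match.
barley: ends with 'y' — doesn't match, so No match.
onyx: ends with 'x' — doesn't match, so No match.
loom: ends with 'm' — doesn't match, so No match.
verve: ends with 'e' — passes, so Match.

No match, No match, No match, No match, Match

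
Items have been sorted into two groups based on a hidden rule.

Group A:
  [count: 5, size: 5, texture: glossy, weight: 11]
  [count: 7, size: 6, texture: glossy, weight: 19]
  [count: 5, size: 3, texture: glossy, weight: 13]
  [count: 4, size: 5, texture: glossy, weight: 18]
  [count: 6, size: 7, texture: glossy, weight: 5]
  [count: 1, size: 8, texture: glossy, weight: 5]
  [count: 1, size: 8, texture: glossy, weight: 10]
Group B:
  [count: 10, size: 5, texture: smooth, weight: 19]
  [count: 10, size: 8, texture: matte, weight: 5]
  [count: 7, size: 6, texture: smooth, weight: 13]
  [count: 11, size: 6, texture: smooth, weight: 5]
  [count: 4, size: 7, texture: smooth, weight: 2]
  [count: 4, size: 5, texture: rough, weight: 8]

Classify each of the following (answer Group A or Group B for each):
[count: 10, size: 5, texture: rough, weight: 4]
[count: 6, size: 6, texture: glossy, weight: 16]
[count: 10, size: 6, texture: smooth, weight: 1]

Group B, Group A, Group B

Looking at the examples, the only property every 'Group A' case has and every 'Group B' case lacks is: texture is glossy.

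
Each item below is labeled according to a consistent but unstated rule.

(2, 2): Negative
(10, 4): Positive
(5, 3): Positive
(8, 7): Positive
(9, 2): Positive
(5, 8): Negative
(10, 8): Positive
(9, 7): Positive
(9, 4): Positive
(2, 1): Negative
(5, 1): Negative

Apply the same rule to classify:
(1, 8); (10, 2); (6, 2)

Rule: first > second AND sum ≥ 8. This holds for each 'Positive' example and fails for each 'Negative' one.

Negative, Positive, Positive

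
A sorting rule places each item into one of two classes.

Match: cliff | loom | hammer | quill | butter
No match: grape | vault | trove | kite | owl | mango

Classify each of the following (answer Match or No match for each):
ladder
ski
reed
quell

The classifier is using: has a double letter.
ladder: Match ('dd' doubled). ski: No match (no doubled letter). reed: Match ('ee' doubled). quell: Match ('ll' doubled).

Match, No match, Match, Match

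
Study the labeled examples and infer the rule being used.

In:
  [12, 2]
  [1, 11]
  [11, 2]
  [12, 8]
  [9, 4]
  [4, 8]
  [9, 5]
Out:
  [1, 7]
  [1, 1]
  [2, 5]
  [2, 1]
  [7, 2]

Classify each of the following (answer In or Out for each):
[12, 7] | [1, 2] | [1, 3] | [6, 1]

In, Out, Out, Out

The common property of the 'In' items is: sum ≥ 12. No 'Out' item has it.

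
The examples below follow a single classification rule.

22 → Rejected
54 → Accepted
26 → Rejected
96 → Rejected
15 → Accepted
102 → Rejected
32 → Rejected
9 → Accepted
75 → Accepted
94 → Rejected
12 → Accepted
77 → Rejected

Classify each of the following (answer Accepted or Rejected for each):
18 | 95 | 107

Accepted, Rejected, Rejected

All 'Accepted' examples share one property — multiple of 3 AND at most 75 — and every 'Rejected' example lacks it.
18 — 18 = 3·6, 18 ≤ 75, hence Accepted. 95 — 95 = 3·31 + 2, 95 > 75, hence Rejected. 107 — 107 = 3·35 + 2, 107 > 75, hence Rejected.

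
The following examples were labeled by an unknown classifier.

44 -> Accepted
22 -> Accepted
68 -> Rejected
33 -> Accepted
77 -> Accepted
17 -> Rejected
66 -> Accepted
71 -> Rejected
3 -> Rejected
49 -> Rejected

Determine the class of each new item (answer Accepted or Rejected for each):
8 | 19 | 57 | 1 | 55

Rejected, Rejected, Rejected, Rejected, Accepted

Checking candidate rules against both groups, what survives is: multiple of 11.
8: 8 = 11·0 + 8, doesn't qualify → Rejected.
19: 19 = 11·1 + 8, doesn't qualify → Rejected.
57: 57 = 11·5 + 2, doesn't qualify → Rejected.
1: 1 = 11·0 + 1, doesn't qualify → Rejected.
55: 55 = 11·5, qualifies → Accepted.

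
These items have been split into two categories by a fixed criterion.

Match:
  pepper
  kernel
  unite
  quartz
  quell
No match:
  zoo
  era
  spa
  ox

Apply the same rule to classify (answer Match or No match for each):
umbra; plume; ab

A rule that fits every label: length ≥ 5 — true of each 'Match' example, false of each 'No match' one.
umbra: length 5 — passes, so Match. plume: length 5 — passes, so Match. ab: length 2 — doesn't match, so No match.

Match, Match, No match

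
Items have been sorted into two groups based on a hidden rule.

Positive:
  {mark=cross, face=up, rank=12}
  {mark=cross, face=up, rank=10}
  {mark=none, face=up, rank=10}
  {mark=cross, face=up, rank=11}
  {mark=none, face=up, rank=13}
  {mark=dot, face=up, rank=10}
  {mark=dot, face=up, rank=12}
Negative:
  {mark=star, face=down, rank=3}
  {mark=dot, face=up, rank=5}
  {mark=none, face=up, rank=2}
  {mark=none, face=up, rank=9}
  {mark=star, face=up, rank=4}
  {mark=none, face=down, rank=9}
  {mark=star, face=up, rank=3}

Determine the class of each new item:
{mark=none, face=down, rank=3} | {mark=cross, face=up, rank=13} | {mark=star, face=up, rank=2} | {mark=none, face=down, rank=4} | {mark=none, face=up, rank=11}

Negative, Positive, Negative, Negative, Positive

A rule that fits every label: rank ≥ 10 — true of each 'Positive' example, false of each 'Negative' one.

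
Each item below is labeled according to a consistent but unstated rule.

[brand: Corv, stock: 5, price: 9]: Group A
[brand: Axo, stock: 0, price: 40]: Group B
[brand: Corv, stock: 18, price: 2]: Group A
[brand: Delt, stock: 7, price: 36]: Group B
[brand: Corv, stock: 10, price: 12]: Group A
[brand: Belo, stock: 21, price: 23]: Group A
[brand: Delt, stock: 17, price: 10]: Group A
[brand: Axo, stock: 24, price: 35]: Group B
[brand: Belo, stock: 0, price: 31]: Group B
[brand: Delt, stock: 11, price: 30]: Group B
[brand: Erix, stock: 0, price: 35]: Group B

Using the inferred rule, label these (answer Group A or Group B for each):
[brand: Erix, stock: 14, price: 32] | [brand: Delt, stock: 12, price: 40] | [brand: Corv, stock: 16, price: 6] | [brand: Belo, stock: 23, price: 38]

Group B, Group B, Group A, Group B

Rule: price ≤ 23. This holds for each 'Group A' example and fails for each 'Group B' one.
[brand: Erix, stock: 14, price: 32]: price = 32, lacks this property → Group B. [brand: Delt, stock: 12, price: 40]: price = 40, lacks this property → Group B. [brand: Corv, stock: 16, price: 6]: price = 6, matches → Group A. [brand: Belo, stock: 23, price: 38]: price = 38, lacks this property → Group B.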